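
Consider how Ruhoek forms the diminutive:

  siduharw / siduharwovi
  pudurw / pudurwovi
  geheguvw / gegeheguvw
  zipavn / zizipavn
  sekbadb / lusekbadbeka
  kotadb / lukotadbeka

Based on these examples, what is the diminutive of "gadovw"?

gagadovw

siduharw and geheguvw both end in -w yet inflect differently (siduharwovi, gegeheguvw), so the final letter is not what conditions the rule; the second-to-last letter is.
"gadovw" has second-to-last letter 'v'. The stems whose second-to-last letter is 'v' (geheguvw → gegeheguvw, zipavn → zizipavn) repeat the first consonant+vowel as a prefix.
The other patterns: stems whose second-to-last letter is 'r' add -ovi; stems whose second-to-last letter is 'd' add lu- … -eka around the stem.
So gadovw → gagadovw.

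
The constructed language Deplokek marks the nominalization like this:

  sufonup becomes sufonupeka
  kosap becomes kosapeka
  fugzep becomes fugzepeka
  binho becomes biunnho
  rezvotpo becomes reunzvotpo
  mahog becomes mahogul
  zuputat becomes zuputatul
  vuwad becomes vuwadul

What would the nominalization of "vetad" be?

vetadul

binho and mahog both have last vowel 'o' yet inflect differently (biunnho, mahogul), so the last vowel is not what conditions the rule; the final letter is.
"vetad" ends in -d. The one such stem in the data (vuwad → vuwadul) adds -ul, so the same rule applies.
So vetad → vetadul.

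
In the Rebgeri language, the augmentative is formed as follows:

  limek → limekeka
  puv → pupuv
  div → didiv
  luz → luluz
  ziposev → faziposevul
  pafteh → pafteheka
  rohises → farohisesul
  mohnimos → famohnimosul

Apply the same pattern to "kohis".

puv and ziposev both end in -v yet inflect differently (pupuv, faziposevul), so the final letter is not what conditions the rule; the number of vowels is.
"kohis" has 2 vowels. The stems with 2 vowels (limek → limekeka, pafteh → pafteheka) add -eka.
The other patterns: stems with 1 vowel repeat the first consonant+vowel as a prefix; stems with 3 vowels add fa- … -ul around the stem.
So kohis → kohiseka.

kohiseka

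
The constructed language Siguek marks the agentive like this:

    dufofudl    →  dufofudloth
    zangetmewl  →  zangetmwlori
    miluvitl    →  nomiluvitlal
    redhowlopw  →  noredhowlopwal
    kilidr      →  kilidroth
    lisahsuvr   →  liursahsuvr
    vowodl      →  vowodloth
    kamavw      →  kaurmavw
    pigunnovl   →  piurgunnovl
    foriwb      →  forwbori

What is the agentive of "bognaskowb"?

bognaskwbori

pigunnovl and zangetmewl both end in -l yet inflect differently (piurgunnovl, zangetmwlori), so the final letter is not what conditions the rule; the second-to-last letter is.
"bognaskowb" has second-to-last letter 'w'. The stems whose second-to-last letter is 'w' (zangetmewl → zangetmwlori, foriwb → forwbori) delete the last vowel and add -ori.
So bognaskowb → bognaskwbori.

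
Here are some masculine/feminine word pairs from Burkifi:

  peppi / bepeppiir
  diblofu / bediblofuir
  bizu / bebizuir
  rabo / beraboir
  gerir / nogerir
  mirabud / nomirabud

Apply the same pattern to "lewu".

peppi and gerir both have last vowel 'i' yet inflect differently (bepeppiir, nogerir), so the last vowel is not what conditions the rule; whether the stem ends in a vowel or a consonant is.
"lewu" ends in a vowel. The stems ending in a vowel (peppi → bepeppiir, diblofu → bediblofuir, bizu → bebizuir) add be- … -ir around the stem.
So lewu → belewuir.

belewuir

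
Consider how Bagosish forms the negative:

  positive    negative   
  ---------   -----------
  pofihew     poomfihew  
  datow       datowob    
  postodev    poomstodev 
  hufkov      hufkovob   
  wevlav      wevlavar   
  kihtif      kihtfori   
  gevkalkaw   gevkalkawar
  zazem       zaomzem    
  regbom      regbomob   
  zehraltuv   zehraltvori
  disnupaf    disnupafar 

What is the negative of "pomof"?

wevlav and postodev both end in -v yet inflect differently (wevlavar, poomstodev), so the final letter is not what conditions the rule; the last vowel is.
"pomof" has last vowel 'o'. The stems whose last vowel is 'o' (hufkov → hufkovob, regbom → regbomob, datow → datowob) add -ob.
So pomof → pomofob.

pomofob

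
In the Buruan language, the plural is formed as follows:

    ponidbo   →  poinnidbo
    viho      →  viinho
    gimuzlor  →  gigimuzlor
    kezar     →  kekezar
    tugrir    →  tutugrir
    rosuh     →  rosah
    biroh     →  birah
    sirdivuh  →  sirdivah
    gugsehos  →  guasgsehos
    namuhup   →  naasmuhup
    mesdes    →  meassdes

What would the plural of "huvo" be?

huinvo

ponidbo and gimuzlor both have last vowel 'o' yet inflect differently (poinnidbo, gigimuzlor), so the last vowel is not what conditions the rule; the final letter is.
"huvo" ends in -o. The stems ending in -o (ponidbo → poinnidbo, viho → viinho) insert -in- after the first vowel.
So huvo → huinvo.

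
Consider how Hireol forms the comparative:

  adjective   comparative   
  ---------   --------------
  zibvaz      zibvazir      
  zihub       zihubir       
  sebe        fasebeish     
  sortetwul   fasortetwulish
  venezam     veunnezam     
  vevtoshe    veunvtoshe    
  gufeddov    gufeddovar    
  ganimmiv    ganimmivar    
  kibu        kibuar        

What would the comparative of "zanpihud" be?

zanpihudir

"zanpihud" begins with z-. The stems beginning with z- (zibvaz → zibvazir, zihub → zihubir) add -ir.
The other patterns: stems beginning with s- add fa- … -ish around the stem; stems beginning with v- insert -un- after the first vowel; stems beginning with g- or k- add -ar.
So zanpihud → zanpihudir.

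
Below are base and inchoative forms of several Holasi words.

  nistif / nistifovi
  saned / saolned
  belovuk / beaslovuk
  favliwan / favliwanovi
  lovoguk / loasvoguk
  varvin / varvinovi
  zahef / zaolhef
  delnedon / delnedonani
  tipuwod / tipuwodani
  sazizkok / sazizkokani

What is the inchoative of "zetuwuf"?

saned and tipuwod both end in -d yet inflect differently (saolned, tipuwodani), so the final letter is not what conditions the rule; the last vowel is.
"zetuwuf" has last vowel 'u'. The stems whose last vowel is 'u' (lovoguk → loasvoguk, belovuk → beaslovuk) insert -as- after the first vowel.
So zetuwuf → zeastuwuf.

zeastuwuf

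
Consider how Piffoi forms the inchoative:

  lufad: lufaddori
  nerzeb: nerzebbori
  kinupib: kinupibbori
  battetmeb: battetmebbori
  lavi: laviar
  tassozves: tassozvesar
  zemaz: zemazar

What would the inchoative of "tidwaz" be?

"tidwaz" ends in -z. The one such stem in the data (zemaz → zemazar) adds -ar, so the same rule applies.
The other pattern: stems ending in -b or -d double the final consonant and add -ori.
So tidwaz → tidwazar.

tidwazar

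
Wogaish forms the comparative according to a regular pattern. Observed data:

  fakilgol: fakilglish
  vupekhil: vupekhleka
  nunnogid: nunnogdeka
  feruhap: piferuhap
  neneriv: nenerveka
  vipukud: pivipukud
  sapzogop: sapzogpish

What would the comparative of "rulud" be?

vupekhil and fakilgol both end in -l yet inflect differently (vupekhleka, fakilglish), so the final letter is not what conditions the rule; the last vowel is.
"rulud" has last vowel 'u'. The one such stem in the data (vipukud → pivipukud) adds the prefix pi-, so the same rule applies.
The other patterns: stems whose last vowel is 'i' delete the last vowel and add -eka; stems whose last vowel is 'o' delete the last vowel and add -ish.
So rulud → pirulud.

pirulud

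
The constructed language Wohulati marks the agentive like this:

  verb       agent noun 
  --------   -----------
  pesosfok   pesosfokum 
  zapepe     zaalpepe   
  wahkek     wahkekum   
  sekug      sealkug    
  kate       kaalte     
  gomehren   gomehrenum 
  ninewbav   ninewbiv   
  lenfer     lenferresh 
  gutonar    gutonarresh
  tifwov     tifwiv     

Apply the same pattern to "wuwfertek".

wuwfertekum

"wuwfertek" ends in -k. The stems ending in -k (wahkek → wahkekum, pesosfok → pesosfokum) add -um.
The other patterns: stems ending in -r double the final consonant and add -esh; stems ending in -v change the last vowel to 'i'; stems ending in -e or -g insert -al- after the first vowel.
So wuwfertek → wuwfertekum.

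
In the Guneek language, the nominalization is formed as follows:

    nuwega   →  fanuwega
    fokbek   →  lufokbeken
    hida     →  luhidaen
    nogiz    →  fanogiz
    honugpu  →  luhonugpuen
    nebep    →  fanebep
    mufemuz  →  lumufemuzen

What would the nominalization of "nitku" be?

fanitku

"nitku" begins with n-. The stems beginning with n- (nuwega → fanuwega, nebep → fanebep, nogiz → fanogiz) add the prefix fa-.
The other pattern: stems beginning with f-, h- or m- add lu- … -en around the stem.
So nitku → fanitku.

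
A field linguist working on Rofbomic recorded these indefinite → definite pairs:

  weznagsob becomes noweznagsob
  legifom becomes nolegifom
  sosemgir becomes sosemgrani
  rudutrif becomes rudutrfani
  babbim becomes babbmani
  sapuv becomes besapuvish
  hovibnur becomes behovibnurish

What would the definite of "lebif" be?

lebfani

legifom and babbim both end in -m yet inflect differently (nolegifom, babbmani), so the final letter is not what conditions the rule; the last vowel is.
"lebif" has last vowel 'i'. The stems whose last vowel is 'i' (sosemgir → sosemgrani, rudutrif → rudutrfani, babbim → babbmani) delete the last vowel and add -ani.
The other patterns: stems whose last vowel is 'o' add the prefix no-; stems whose last vowel is 'u' add be- … -ish around the stem.
So lebif → lebfani.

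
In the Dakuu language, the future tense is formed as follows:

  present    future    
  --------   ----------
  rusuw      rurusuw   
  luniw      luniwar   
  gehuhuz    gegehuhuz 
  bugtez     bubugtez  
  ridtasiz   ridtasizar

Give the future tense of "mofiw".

luniw and rusuw both end in -w yet inflect differently (luniwar, rurusuw), so the final letter is not what conditions the rule; the last vowel is.
"mofiw" has last vowel 'i'. The stems whose last vowel is 'i' (ridtasiz → ridtasizar, luniw → luniwar) add -ar.
So mofiw → mofiwar.

mofiwar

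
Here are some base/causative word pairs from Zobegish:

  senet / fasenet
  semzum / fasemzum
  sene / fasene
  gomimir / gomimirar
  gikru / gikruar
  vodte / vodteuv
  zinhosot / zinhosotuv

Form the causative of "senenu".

fasenenu

sene and vodte both end in -e yet inflect differently (fasene, vodteuv), so the final letter is not what conditions the rule; the first letter is.
"senenu" begins with s-. The stems beginning with s- (senet → fasenet, semzum → fasemzum, sene → fasene) add the prefix fa-.
The other patterns: stems beginning with g- add -ar; stems beginning with v- or z- add -uv.
So senenu → fasenenu.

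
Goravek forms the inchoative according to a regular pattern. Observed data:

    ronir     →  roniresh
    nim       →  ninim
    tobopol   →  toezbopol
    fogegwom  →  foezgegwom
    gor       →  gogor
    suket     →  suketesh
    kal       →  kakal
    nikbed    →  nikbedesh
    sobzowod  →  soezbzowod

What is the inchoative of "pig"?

"pig" has 1 vowel. The stems with 1 vowel (nim → ninim, kal → kakal, gor → gogor) repeat the first consonant+vowel as a prefix.
The other patterns: stems with 2 vowels add -esh; stems with 3 vowels insert -ez- after the first vowel.
So pig → pipig.

pipig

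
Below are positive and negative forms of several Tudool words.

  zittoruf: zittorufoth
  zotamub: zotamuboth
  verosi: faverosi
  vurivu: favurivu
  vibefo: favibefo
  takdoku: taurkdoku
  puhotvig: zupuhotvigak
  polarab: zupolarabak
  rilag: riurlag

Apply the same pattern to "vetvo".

polarab and zotamub both end in -b yet inflect differently (zupolarabak, zotamuboth), so the final letter is not what conditions the rule; the first letter is.
"vetvo" begins with v-. The stems beginning with v- (vibefo → favibefo, verosi → faverosi, vurivu → favurivu) add the prefix fa-.
The other patterns: stems beginning with p- add zu- … -ak around the stem; stems beginning with z- add -oth; stems beginning with r- or t- insert -ur- after the first vowel.
So vetvo → favetvo.

favetvo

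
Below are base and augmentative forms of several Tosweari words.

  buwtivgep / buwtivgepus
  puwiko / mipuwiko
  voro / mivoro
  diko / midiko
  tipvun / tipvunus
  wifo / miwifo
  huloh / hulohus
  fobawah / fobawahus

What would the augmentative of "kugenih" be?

diko and huloh both have last vowel 'o' yet inflect differently (midiko, hulohus), so the last vowel is not what conditions the rule; the final letter is.
"kugenih" ends in -h. The stems ending in -h (fobawah → fobawahus, huloh → hulohus) add -us.
The other pattern: stems ending in -o add the prefix mi-.
So kugenih → kugenihus.

kugenihus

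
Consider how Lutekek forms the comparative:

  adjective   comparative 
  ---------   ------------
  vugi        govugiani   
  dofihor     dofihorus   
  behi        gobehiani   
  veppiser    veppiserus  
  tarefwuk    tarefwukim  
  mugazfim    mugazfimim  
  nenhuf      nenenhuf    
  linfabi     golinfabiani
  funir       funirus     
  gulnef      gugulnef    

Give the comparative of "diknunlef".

"diknunlef" ends in -f. The stems ending in -f (gulnef → gugulnef, nenhuf → nenenhuf) repeat the first consonant+vowel as a prefix.
So diknunlef → didiknunlef.

didiknunlef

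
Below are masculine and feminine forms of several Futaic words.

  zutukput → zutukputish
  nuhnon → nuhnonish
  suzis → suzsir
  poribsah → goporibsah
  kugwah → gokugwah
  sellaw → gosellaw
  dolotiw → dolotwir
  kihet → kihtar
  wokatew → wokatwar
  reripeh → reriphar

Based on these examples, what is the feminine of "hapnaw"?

"hapnaw" has last vowel 'a'. The stems whose last vowel is 'a' (sellaw → gosellaw, poribsah → goporibsah, kugwah → gokugwah) add the prefix go-.
The other patterns: stems whose last vowel is 'i' delete the last vowel and add -ir; stems whose last vowel is 'o' or 'u' add -ish; stems whose last vowel is 'e' delete the last vowel and add -ar.
So hapnaw → gohapnaw.

gohapnaw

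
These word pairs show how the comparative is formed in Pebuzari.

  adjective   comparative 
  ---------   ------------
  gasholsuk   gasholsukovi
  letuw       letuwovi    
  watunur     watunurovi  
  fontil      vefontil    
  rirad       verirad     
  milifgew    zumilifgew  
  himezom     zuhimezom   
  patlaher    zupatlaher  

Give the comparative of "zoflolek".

zuzoflolek

"zoflolek" has last vowel 'e'. The stems whose last vowel is 'e' (milifgew → zumilifgew, patlaher → zupatlaher) add the prefix zu-.
The other patterns: stems whose last vowel is 'u' add -ovi; stems whose last vowel is 'a' or 'i' add the prefix ve-.
So zoflolek → zuzoflolek.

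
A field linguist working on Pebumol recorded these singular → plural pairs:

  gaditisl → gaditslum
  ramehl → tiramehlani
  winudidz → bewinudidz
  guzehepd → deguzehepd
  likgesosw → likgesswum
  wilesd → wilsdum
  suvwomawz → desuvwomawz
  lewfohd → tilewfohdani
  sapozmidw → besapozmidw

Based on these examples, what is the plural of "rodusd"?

rodsdum

wilesd and lewfohd both end in -d yet inflect differently (wilsdum, tilewfohdani), so the final letter is not what conditions the rule; the second-to-last letter is.
"rodusd" has second-to-last letter 's'. The stems whose second-to-last letter is 's' (gaditisl → gaditslum, likgesosw → likgesswum, wilesd → wilsdum) delete the last vowel and add -um.
The other patterns: stems whose second-to-last letter is 'h' add ti- … -ani around the stem; stems whose second-to-last letter is 'd' add the prefix be-; stems whose second-to-last letter is 'p' or 'w' add the prefix de-.
So rodusd → rodsdum.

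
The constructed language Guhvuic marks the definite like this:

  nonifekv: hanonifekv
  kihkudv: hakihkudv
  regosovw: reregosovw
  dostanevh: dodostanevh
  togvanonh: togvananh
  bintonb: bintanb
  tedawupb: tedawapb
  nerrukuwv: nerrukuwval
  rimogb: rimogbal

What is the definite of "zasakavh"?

zazasakavh

dostanevh and togvanonh both end in -h yet inflect differently (dodostanevh, togvananh), so the final letter is not what conditions the rule; the second-to-last letter is.
"zasakavh" has second-to-last letter 'v'. The stems whose second-to-last letter is 'v' (regosovw → reregosovw, dostanevh → dodostanevh) repeat the first consonant+vowel as a prefix.
The other patterns: stems whose second-to-last letter is 'd' or 'k' add the prefix ha-; stems whose second-to-last letter is 'n' or 'p' change the last vowel to 'a'; stems whose second-to-last letter is 'g' or 'w' add -al.
So zasakavh → zazasakavh.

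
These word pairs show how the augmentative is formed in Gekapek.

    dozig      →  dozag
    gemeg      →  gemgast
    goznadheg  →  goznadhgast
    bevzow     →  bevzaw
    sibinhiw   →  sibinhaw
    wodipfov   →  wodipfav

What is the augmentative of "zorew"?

goznadheg and dozig both end in -g yet inflect differently (goznadhgast, dozag), so the final letter is not what conditions the rule; the last vowel is.
"zorew" has last vowel 'e'. The stems whose last vowel is 'e' (goznadheg → goznadhgast, gemeg → gemgast) delete the last vowel and add -ast.
The other pattern: stems whose last vowel is 'i' or 'o' change the last vowel to 'a'.
So zorew → zorwast.

zorwast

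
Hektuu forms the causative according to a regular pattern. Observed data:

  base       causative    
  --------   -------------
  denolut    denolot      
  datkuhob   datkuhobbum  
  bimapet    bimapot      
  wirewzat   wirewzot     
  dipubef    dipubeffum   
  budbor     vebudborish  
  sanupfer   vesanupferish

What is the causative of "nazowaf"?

bimapet and sanupfer both have last vowel 'e' yet inflect differently (bimapot, vesanupferish), so the last vowel is not what conditions the rule; the final letter is.
"nazowaf" ends in -f. The one such stem in the data (dipubef → dipubeffum) doubles the final consonant and adds -um (as does datkuhob), so the same rule applies.
So nazowaf → nazowaffum.

nazowaffum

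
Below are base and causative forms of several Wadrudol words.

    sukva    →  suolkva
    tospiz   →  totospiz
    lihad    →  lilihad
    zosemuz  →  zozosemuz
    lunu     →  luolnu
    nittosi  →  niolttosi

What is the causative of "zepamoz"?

lunu and zosemuz both have last vowel 'u' yet inflect differently (luolnu, zozosemuz), so the last vowel is not what conditions the rule; whether the stem ends in a vowel or a consonant is.
"zepamoz" ends in a consonant. The stems ending in a consonant (zosemuz → zozosemuz, lihad → lilihad, tospiz → totospiz) repeat the first consonant+vowel as a prefix.
The other pattern: stems ending in a vowel insert -ol- after the first vowel.
So zepamoz → zezepamoz.

zezepamoz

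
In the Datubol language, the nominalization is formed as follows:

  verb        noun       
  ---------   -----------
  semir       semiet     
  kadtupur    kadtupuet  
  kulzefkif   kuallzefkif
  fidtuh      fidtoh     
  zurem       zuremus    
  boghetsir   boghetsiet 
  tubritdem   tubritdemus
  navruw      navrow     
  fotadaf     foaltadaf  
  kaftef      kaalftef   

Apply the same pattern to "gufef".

gualfef

kaftef and zurem both have last vowel 'e' yet inflect differently (kaalftef, zuremus), so the last vowel is not what conditions the rule; the final letter is.
"gufef" ends in -f. The stems ending in -f (fotadaf → foaltadaf, kaftef → kaalftef, kulzefkif → kuallzefkif) insert -al- after the first vowel.
The other patterns: stems ending in -m add -us; stems ending in -r drop the final letter and add -et; stems ending in -h or -w change the last vowel to 'o'.
So gufef → gualfef.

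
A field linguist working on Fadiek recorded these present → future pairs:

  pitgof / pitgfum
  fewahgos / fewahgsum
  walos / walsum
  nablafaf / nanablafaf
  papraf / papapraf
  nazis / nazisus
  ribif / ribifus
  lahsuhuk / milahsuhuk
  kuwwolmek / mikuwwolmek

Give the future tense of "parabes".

pitgof and nablafaf both end in -f yet inflect differently (pitgfum, nanablafaf), so the final letter is not what conditions the rule; the last vowel is.
"parabes" has last vowel 'e'. The one such stem in the data (kuwwolmek → mikuwwolmek) adds the prefix mi-, so the same rule applies.
The other patterns: stems whose last vowel is 'o' delete the last vowel and add -um; stems whose last vowel is 'a' repeat the first consonant+vowel as a prefix; stems whose last vowel is 'i' add -us.
So parabes → miparabes.

miparabes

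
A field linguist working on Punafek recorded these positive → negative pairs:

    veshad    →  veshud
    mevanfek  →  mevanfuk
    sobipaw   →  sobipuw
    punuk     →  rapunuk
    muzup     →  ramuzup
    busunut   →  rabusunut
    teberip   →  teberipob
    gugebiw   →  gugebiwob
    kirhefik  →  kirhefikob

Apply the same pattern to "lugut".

ralugut

mevanfek and punuk both end in -k yet inflect differently (mevanfuk, rapunuk), so the final letter is not what conditions the rule; the last vowel is.
"lugut" has last vowel 'u'. The stems whose last vowel is 'u' (punuk → rapunuk, muzup → ramuzup, busunut → rabusunut) add the prefix ra-.
The other patterns: stems whose last vowel is 'a' or 'e' change the last vowel to 'u'; stems whose last vowel is 'i' add -ob.
So lugut → ralugut.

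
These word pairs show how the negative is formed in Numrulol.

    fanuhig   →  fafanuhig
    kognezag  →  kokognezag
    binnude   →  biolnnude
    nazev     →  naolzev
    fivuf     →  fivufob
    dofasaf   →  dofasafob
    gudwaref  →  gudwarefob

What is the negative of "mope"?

"mope" ends in -e. The one such stem in the data (binnude → biolnnude) inserts -ol- after the first vowel (as does nazev), so the same rule applies.
The other patterns: stems ending in -g repeat the first consonant+vowel as a prefix; stems ending in -f add -ob.
So mope → moolpe.

moolpe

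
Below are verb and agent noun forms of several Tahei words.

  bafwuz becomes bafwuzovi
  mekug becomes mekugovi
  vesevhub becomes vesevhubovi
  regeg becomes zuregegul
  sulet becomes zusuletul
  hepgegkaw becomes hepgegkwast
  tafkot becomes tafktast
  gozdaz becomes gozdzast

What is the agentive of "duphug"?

mekug and regeg both end in -g yet inflect differently (mekugovi, zuregegul), so the final letter is not what conditions the rule; the last vowel is.
"duphug" has last vowel 'u'. The stems whose last vowel is 'u' (bafwuz → bafwuzovi, mekug → mekugovi, vesevhub → vesevhubovi) add -ovi.
So duphug → duphugovi.

duphugovi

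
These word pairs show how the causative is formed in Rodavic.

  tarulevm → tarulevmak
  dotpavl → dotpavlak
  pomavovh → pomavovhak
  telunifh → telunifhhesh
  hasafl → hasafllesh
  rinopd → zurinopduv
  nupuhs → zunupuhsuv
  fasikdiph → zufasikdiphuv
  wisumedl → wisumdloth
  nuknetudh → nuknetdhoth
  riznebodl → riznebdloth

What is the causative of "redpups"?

zuredpupsuv

pomavovh and telunifh both end in -h yet inflect differently (pomavovhak, telunifhhesh), so the final letter is not what conditions the rule; the second-to-last letter is.
"redpups" has second-to-last letter 'p'. The stems whose second-to-last letter is 'p' (rinopd → zurinopduv, fasikdiph → zufasikdiphuv) add zu- … -uv around the stem.
The other patterns: stems whose second-to-last letter is 'v' add -ak; stems whose second-to-last letter is 'f' double the final consonant and add -esh; stems whose second-to-last letter is 'd' delete the last vowel and add -oth.
So redpups → zuredpupsuv.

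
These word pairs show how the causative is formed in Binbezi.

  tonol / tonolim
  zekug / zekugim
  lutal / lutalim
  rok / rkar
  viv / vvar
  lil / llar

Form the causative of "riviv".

rivivim

tonol and lil both end in -l yet inflect differently (tonolim, llar), so the final letter is not what conditions the rule; the number of vowels is.
"riviv" has 2 vowels. The stems with 2 vowels (tonol → tonolim, zekug → zekugim, lutal → lutalim) add -im.
So riviv → rivivim.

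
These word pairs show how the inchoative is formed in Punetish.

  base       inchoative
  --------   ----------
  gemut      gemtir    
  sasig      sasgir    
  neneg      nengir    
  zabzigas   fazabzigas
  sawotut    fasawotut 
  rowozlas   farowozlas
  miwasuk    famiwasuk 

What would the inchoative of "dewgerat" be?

fadewgerat

sawotut and gemut both end in -t yet inflect differently (fasawotut, gemtir), so the final letter is not what conditions the rule; the number of vowels is.
"dewgerat" has 3 vowels. The stems with 3 vowels (zabzigas → fazabzigas, rowozlas → farowozlas, miwasuk → famiwasuk) add the prefix fa-.
The other pattern: stems with 2 vowels delete the last vowel and add -ir.
So dewgerat → fadewgerat.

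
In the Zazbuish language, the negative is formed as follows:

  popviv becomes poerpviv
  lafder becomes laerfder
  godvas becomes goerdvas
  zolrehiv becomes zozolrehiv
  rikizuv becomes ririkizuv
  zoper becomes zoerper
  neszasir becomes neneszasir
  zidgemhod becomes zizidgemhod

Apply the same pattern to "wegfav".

"wegfav" has 2 vowels. The stems with 2 vowels (godvas → goerdvas, lafder → laerfder, popviv → poerpviv) insert -er- after the first vowel.
The other pattern: stems with 3 vowels repeat the first consonant+vowel as a prefix.
So wegfav → weergfav.

weergfav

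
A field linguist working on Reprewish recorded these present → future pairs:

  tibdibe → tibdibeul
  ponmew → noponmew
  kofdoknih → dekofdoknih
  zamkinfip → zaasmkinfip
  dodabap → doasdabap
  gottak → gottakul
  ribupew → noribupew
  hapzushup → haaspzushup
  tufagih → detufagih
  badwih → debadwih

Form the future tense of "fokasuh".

zamkinfip and kofdoknih both have last vowel 'i' yet inflect differently (zaasmkinfip, dekofdoknih), so the last vowel is not what conditions the rule; the final letter is.
"fokasuh" ends in -h. The stems ending in -h (kofdoknih → dekofdoknih, tufagih → detufagih, badwih → debadwih) add the prefix de-.
The other patterns: stems ending in -p insert -as- after the first vowel; stems ending in -w add the prefix no-; stems ending in -e or -k add -ul.
So fokasuh → defokasuh.

defokasuh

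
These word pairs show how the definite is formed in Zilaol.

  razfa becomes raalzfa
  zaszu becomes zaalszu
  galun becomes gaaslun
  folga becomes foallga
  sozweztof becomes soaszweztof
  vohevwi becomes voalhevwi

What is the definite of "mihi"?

mialhi

galun and zaszu both have last vowel 'u' yet inflect differently (gaaslun, zaalszu), so the last vowel is not what conditions the rule; whether the stem ends in a vowel or a consonant is.
"mihi" ends in a vowel. The stems ending in a vowel (zaszu → zaalszu, razfa → raalzfa, folga → foallga) insert -al- after the first vowel.
The other pattern: stems ending in a consonant insert -as- after the first vowel.
So mihi → mialhi.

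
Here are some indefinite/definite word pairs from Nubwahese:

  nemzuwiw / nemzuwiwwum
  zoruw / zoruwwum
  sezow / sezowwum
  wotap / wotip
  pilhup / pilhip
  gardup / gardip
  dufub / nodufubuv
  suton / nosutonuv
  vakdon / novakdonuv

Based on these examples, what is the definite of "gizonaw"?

gizonawwum

"gizonaw" ends in -w. The stems ending in -w (nemzuwiw → nemzuwiwwum, zoruw → zoruwwum, sezow → sezowwum) double the final consonant and add -um.
So gizonaw → gizonawwum.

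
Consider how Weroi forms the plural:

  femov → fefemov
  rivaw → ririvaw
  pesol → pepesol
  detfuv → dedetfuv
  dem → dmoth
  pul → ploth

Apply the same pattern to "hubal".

pesol and pul both end in -l yet inflect differently (pepesol, ploth), so the final letter is not what conditions the rule; the number of vowels is.
"hubal" has 2 vowels. The stems with 2 vowels (femov → fefemov, rivaw → ririvaw, pesol → pepesol) repeat the first consonant+vowel as a prefix.
The other pattern: stems with 1 vowel delete the last vowel and add -oth.
So hubal → huhubal.

huhubal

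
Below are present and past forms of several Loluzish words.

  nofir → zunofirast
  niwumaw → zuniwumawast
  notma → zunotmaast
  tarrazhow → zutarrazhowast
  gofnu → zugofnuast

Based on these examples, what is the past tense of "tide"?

zutideast

Every pair shown (nofir → zunofirast, niwumaw → zuniwumawast, notma → zunotmaast, …) follows the same rule: add zu- … -ast around the stem.
So tide → zutideast.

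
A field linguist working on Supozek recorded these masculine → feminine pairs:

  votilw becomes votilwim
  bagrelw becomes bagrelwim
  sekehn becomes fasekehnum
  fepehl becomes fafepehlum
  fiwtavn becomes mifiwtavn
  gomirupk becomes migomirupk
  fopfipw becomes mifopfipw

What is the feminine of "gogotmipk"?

migogotmipk

sekehn and fiwtavn both end in -n yet inflect differently (fasekehnum, mifiwtavn), so the final letter is not what conditions the rule; the second-to-last letter is.
"gogotmipk" has second-to-last letter 'p'. The stems whose second-to-last letter is 'p' (gomirupk → migomirupk, fopfipw → mifopfipw) add the prefix mi-.
The other patterns: stems whose second-to-last letter is 'l' add -im; stems whose second-to-last letter is 'h' add fa- … -um around the stem.
So gogotmipk → migogotmipk.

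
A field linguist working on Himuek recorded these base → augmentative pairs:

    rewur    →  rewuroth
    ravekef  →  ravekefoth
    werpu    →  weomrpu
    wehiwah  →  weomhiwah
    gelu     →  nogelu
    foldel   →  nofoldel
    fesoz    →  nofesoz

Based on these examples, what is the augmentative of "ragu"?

werpu and gelu both end in -u yet inflect differently (weomrpu, nogelu), so the final letter is not what conditions the rule; the first letter is.
"ragu" begins with r-. The stems beginning with r- (rewur → rewuroth, ravekef → ravekefoth) add -oth.
The other patterns: stems beginning with w- insert -om- after the first vowel; stems beginning with f- or g- add the prefix no-.
So ragu → raguoth.

raguoth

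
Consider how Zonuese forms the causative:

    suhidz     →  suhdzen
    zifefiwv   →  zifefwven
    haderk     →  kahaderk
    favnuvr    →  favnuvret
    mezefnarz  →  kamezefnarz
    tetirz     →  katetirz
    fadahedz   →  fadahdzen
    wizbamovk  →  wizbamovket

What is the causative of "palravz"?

palravzet

haderk and wizbamovk both end in -k yet inflect differently (kahaderk, wizbamovket), so the final letter is not what conditions the rule; the second-to-last letter is.
"palravz" has second-to-last letter 'v'. The stems whose second-to-last letter is 'v' (favnuvr → favnuvret, wizbamovk → wizbamovket) add -et.
The other patterns: stems whose second-to-last letter is 'r' add the prefix ka-; stems whose second-to-last letter is 'd' or 'w' delete the last vowel and add -en.
So palravz → palravzet.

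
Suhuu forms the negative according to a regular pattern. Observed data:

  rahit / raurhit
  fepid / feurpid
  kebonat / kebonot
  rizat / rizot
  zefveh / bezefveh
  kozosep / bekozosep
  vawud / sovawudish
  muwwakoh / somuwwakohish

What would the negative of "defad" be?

defod

rahit and kebonat both end in -t yet inflect differently (raurhit, kebonot), so the final letter is not what conditions the rule; the last vowel is.
"defad" has last vowel 'a'. The stems whose last vowel is 'a' (kebonat → kebonot, rizat → rizot) change the last vowel to 'o'.
So defad → defod.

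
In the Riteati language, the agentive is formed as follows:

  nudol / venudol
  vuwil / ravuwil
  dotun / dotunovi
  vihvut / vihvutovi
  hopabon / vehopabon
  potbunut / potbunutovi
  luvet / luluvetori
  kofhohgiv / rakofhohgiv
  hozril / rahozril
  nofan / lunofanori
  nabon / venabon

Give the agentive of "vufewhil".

hozril and nudol both end in -l yet inflect differently (rahozril, venudol), so the final letter is not what conditions the rule; the last vowel is.
"vufewhil" has last vowel 'i'. The stems whose last vowel is 'i' (hozril → rahozril, kofhohgiv → rakofhohgiv, vuwil → ravuwil) add the prefix ra-.
The other patterns: stems whose last vowel is 'o' add the prefix ve-; stems whose last vowel is 'u' add -ovi; stems whose last vowel is 'a' or 'e' add lu- … -ori around the stem.
So vufewhil → ravufewhil.

ravufewhil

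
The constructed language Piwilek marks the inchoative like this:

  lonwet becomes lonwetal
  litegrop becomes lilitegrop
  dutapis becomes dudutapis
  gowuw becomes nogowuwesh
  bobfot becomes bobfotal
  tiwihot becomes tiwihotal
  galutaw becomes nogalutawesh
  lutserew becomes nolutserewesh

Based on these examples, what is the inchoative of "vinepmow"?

"vinepmow" ends in -w. The stems ending in -w (gowuw → nogowuwesh, galutaw → nogalutawesh, lutserew → nolutserewesh) add no- … -esh around the stem.
The other patterns: stems ending in -t add -al; stems ending in -p or -s repeat the first consonant+vowel as a prefix.
So vinepmow → novinepmowesh.

novinepmowesh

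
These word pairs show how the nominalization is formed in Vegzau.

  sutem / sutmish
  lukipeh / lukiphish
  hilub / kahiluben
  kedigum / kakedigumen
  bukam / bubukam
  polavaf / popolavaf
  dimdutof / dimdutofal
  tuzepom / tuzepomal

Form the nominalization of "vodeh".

vodhish

sutem and kedigum both end in -m yet inflect differently (sutmish, kakedigumen), so the final letter is not what conditions the rule; the last vowel is.
"vodeh" has last vowel 'e'. The stems whose last vowel is 'e' (sutem → sutmish, lukipeh → lukiphish) delete the last vowel and add -ish.
So vodeh → vodhish.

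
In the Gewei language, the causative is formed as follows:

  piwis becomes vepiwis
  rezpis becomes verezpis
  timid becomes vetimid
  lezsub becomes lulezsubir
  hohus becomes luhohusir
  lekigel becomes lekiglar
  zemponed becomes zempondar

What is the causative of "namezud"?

piwis and hohus both end in -s yet inflect differently (vepiwis, luhohusir), so the final letter is not what conditions the rule; the last vowel is.
"namezud" has last vowel 'u'. The stems whose last vowel is 'u' (lezsub → lulezsubir, hohus → luhohusir) add lu- … -ir around the stem.
So namezud → lunamezudir.

lunamezudir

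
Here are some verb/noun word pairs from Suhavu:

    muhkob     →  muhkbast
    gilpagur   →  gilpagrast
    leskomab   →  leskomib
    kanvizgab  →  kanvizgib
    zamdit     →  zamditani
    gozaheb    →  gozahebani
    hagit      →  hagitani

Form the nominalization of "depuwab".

depuwib

muhkob and leskomab both end in -b yet inflect differently (muhkbast, leskomib), so the final letter is not what conditions the rule; the last vowel is.
"depuwab" has last vowel 'a'. The stems whose last vowel is 'a' (leskomab → leskomib, kanvizgab → kanvizgib) change the last vowel to 'i'.
The other patterns: stems whose last vowel is 'o' or 'u' delete the last vowel and add -ast; stems whose last vowel is 'e' or 'i' add -ani.
So depuwab → depuwib.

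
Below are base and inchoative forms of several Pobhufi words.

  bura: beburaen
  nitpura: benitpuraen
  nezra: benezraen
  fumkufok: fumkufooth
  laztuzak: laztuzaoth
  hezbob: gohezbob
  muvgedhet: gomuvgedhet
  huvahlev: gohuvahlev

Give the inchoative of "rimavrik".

rimavrioth

bura and laztuzak both have last vowel 'a' yet inflect differently (beburaen, laztuzaoth), so the last vowel is not what conditions the rule; the final letter is.
"rimavrik" ends in -k. The stems ending in -k (fumkufok → fumkufooth, laztuzak → laztuzaoth) drop the final letter and add -oth.
So rimavrik → rimavrioth.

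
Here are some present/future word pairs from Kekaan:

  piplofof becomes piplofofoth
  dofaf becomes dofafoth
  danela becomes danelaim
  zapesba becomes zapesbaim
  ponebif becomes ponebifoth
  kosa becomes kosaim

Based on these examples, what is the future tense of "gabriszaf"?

gabriszafoth

kosa and dofaf both have last vowel 'a' yet inflect differently (kosaim, dofafoth), so the last vowel is not what conditions the rule; the final letter is.
"gabriszaf" ends in -f. The stems ending in -f (dofaf → dofafoth, ponebif → ponebifoth, piplofof → piplofofoth) add -oth.
The other pattern: stems ending in -a add -im.
So gabriszaf → gabriszafoth.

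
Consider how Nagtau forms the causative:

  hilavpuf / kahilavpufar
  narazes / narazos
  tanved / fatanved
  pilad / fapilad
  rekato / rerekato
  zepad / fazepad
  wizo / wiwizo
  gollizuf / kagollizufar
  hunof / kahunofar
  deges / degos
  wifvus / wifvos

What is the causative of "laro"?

lalaro

"laro" ends in -o. The stems ending in -o (wizo → wiwizo, rekato → rerekato) repeat the first consonant+vowel as a prefix.
The other patterns: stems ending in -s change the last vowel to 'o'; stems ending in -f add ka- … -ar around the stem; stems ending in -d add the prefix fa-.
So laro → lalaro.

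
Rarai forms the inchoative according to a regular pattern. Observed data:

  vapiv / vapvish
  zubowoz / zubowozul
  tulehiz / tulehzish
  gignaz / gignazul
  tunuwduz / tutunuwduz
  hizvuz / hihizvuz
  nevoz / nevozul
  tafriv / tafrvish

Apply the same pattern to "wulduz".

wuwulduz

"wulduz" has last vowel 'u'. The stems whose last vowel is 'u' (hizvuz → hihizvuz, tunuwduz → tutunuwduz) repeat the first consonant+vowel as a prefix.
The other patterns: stems whose last vowel is 'i' delete the last vowel and add -ish; stems whose last vowel is 'a' or 'o' add -ul.
So wulduz → wuwulduz.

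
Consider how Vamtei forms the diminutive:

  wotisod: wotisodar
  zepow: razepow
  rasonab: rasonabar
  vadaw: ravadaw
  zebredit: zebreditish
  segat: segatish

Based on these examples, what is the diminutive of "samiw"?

vadaw and segat both have last vowel 'a' yet inflect differently (ravadaw, segatish), so the last vowel is not what conditions the rule; the final letter is.
"samiw" ends in -w. The stems ending in -w (zepow → razepow, vadaw → ravadaw) add the prefix ra-.
The other patterns: stems ending in -t add -ish; stems ending in -b or -d add -ar.
So samiw → rasamiw.

rasamiw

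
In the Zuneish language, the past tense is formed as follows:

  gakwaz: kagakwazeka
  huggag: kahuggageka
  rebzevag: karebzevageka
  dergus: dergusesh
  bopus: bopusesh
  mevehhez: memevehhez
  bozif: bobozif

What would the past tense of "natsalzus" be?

gakwaz and mevehhez both end in -z yet inflect differently (kagakwazeka, memevehhez), so the final letter is not what conditions the rule; the last vowel is.
"natsalzus" has last vowel 'u'. The stems whose last vowel is 'u' (dergus → dergusesh, bopus → bopusesh) add -esh.
The other patterns: stems whose last vowel is 'a' add ka- … -eka around the stem; stems whose last vowel is 'e' or 'i' repeat the first consonant+vowel as a prefix.
So natsalzus → natsalzusesh.

natsalzusesh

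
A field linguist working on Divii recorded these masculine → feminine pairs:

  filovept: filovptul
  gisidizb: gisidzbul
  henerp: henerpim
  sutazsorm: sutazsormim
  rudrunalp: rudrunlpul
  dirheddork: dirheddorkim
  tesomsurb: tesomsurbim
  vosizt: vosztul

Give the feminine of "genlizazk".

henerp and rudrunalp both end in -p yet inflect differently (henerpim, rudrunlpul), so the final letter is not what conditions the rule; the second-to-last letter is.
"genlizazk" has second-to-last letter 'z'. The stems whose second-to-last letter is 'z' (gisidizb → gisidzbul, vosizt → vosztul) delete the last vowel and add -ul.
The other pattern: stems whose second-to-last letter is 'r' add -im.
So genlizazk → genlizzkul.

genlizzkul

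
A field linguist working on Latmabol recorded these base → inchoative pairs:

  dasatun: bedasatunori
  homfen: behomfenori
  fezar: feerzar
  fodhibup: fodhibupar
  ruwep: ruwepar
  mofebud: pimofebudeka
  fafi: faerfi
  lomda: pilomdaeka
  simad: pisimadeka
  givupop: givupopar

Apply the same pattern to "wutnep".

wutnepar

fodhibup and dasatun both have last vowel 'u' yet inflect differently (fodhibupar, bedasatunori), so the last vowel is not what conditions the rule; the final letter is.
"wutnep" ends in -p. The stems ending in -p (givupop → givupopar, fodhibup → fodhibupar, ruwep → ruwepar) add -ar.
The other patterns: stems ending in -i or -r insert -er- after the first vowel; stems ending in -n add be- … -ori around the stem; stems ending in -a or -d add pi- … -eka around the stem.
So wutnep → wutnepar.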